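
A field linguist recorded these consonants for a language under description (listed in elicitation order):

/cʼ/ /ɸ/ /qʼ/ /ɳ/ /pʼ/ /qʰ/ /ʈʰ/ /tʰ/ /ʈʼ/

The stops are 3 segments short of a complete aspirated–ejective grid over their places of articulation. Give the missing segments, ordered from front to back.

bilabial: aspirated —, ejective /pʼ/.
alveolar: aspirated /tʰ/, ejective —.
retroflex: aspirated /ʈʰ/, ejective /ʈʼ/.
palatal: aspirated —, ejective /cʼ/.
uvular: aspirated /qʰ/, ejective /qʼ/.
Gaps, from front to back: bilabial lacks aspirated (/pʰ/); alveolar lacks ejective (/tʼ/); palatal lacks aspirated (/cʰ/).

/pʰ/, /tʼ/, /cʰ/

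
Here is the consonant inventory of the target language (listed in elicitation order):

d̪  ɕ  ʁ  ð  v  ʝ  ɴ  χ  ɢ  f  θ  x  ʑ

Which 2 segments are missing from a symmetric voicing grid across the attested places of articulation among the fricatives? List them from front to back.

labiodental: voiceless /f/, voiced /v/.
dental: voiceless /θ/, voiced /ð/.
alveolo-palatal: voiceless /ɕ/, voiced /ʑ/.
palatal: voiceless —, voiced /ʝ/.
velar: voiceless /x/, voiced —.
uvular: voiceless /χ/, voiced /ʁ/.
Gaps, from front to back: palatal lacks voiceless (/ç/); velar lacks voiced (/ɣ/).

/ç/, /ɣ/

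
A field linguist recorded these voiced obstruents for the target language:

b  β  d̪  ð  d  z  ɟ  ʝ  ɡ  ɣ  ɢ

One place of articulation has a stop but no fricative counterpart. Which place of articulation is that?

Stop: /b/ (bilabial), /d̪/ (dental), /d/ (alveolar), /ɟ/ (palatal), /ɡ/ (velar), /ɢ/ (uvular).
Fricative: /β/ (bilabial), /ð/ (dental), /z/ (alveolar), /ʝ/ (palatal), /ɣ/ (velar).
Every place of articulation has a fricative member except uvular, where /ʁ/ would be expected.

uvular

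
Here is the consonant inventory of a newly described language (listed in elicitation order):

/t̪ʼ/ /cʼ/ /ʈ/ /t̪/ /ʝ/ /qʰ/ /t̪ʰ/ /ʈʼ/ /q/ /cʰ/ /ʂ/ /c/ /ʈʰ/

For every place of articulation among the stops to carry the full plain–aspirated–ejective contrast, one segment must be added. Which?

dental: plain /t̪/, aspirated /t̪ʰ/, ejective /t̪ʼ/.
retroflex: plain /ʈ/, aspirated /ʈʰ/, ejective /ʈʼ/.
palatal: plain /c/, aspirated /cʰ/, ejective /cʼ/.
uvular: plain /q/, aspirated /qʰ/, ejective —.
The uvular row has no ejective member, so the gap is the ejective uvular stop /qʼ/.

/qʼ/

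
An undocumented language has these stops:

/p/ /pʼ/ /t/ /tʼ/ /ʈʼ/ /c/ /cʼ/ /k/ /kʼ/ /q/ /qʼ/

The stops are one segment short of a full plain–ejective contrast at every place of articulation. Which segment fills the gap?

/ʈ/

Plain: /p/ (bilabial), /t/ (alveolar), /c/ (palatal), /k/ (velar), /q/ (uvular).
Ejective: /pʼ/ (bilabial), /tʼ/ (alveolar), /ʈʼ/ (retroflex), /cʼ/ (palatal), /kʼ/ (velar), /qʼ/ (uvular).
The retroflex row has no plain member, so the gap is the plain retroflex stop /ʈ/.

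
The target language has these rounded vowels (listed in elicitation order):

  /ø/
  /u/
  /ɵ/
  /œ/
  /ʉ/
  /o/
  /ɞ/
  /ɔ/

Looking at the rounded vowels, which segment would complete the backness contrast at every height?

high: front —, central /ʉ/, back /u/.
high-mid: front /ø/, central /ɵ/, back /o/.
low-mid: front /œ/, central /ɞ/, back /ɔ/.
The high row has no front member, so the gap is the high front rounded vowel /y/.

/y/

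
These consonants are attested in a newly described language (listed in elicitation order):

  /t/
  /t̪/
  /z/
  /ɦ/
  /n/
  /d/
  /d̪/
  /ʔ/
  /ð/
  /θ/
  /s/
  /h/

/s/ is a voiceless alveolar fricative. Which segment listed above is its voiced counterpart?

/z/

The voiced counterpart is a voiced alveolar fricative — in this inventory, /z/.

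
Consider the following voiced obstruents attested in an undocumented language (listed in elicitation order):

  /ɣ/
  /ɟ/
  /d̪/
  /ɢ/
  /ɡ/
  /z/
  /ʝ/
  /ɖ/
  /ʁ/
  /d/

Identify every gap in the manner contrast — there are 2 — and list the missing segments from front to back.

/ð/, /ʐ/

dental: stop /d̪/, fricative —.
alveolar: stop /d/, fricative /z/.
retroflex: stop /ɖ/, fricative —.
palatal: stop /ɟ/, fricative /ʝ/.
velar: stop /ɡ/, fricative /ɣ/.
uvular: stop /ɢ/, fricative /ʁ/.
Gaps, from front to back: dental lacks fricative (/ð/); retroflex lacks fricative (/ʐ/).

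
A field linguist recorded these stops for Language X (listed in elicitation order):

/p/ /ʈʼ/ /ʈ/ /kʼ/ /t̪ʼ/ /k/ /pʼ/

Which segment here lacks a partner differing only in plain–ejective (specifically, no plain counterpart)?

Bilabial: /p/ ~ /pʼ/
Retroflex: /ʈ/ ~ /ʈʼ/
Velar: /k/ ~ /kʼ/
Dental: only /t̪ʼ/ (ejective); no plain partner.
So /t̪ʼ/ is the unpaired segment.

/t̪ʼ/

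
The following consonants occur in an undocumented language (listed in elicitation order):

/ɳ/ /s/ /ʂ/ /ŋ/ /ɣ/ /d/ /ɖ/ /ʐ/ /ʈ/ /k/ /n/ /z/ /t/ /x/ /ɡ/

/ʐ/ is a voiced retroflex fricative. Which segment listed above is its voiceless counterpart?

The voiceless counterpart is a voiceless retroflex fricative — in this inventory, /ʂ/.

/ʂ/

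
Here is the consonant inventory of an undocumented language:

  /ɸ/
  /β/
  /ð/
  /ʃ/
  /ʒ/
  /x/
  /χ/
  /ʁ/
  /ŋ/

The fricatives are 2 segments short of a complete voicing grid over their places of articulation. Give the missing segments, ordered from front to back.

/θ/, /ɣ/

bilabial: voiceless /ɸ/, voiced /β/.
dental: voiceless —, voiced /ð/.
postalveolar: voiceless /ʃ/, voiced /ʒ/.
velar: voiceless /x/, voiced —.
uvular: voiceless /χ/, voiced /ʁ/.
Gaps, from front to back: dental lacks voiceless (/θ/); velar lacks voiced (/ɣ/).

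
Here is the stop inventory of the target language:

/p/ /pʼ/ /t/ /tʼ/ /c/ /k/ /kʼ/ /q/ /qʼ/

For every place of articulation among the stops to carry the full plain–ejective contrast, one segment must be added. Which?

/cʼ/

bilabial: plain /p/, ejective /pʼ/.
alveolar: plain /t/, ejective /tʼ/.
palatal: plain /c/, ejective —.
velar: plain /k/, ejective /kʼ/.
uvular: plain /q/, ejective /qʼ/.
The palatal row has no ejective member, so the gap is the ejective palatal stop /cʼ/.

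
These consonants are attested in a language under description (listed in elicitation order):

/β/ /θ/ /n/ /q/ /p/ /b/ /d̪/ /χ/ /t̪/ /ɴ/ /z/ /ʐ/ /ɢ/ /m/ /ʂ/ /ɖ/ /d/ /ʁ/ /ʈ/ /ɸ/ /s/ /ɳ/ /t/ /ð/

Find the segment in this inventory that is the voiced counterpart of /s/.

/z/

/s/ is a voiceless alveolar fricative.
The voiced counterpart is a voiced alveolar fricative — in this inventory, /z/.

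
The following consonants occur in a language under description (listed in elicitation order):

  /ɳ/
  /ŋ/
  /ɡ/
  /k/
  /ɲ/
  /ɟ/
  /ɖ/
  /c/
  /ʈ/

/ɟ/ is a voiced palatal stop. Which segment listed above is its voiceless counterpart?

/c/

The voiceless counterpart is a voiceless palatal stop — in this inventory, /c/.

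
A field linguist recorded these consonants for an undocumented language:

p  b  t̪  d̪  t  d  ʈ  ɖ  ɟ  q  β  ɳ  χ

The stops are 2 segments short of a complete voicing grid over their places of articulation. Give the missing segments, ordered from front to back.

/c/, /ɢ/

Voiceless: /p/ (bilabial), /t̪/ (dental), /t/ (alveolar), /ʈ/ (retroflex), /q/ (uvular).
Voiced: /b/ (bilabial), /d̪/ (dental), /d/ (alveolar), /ɖ/ (retroflex), /ɟ/ (palatal).
Gaps, from front to back: palatal lacks voiceless (/c/); uvular lacks voiced (/ɢ/).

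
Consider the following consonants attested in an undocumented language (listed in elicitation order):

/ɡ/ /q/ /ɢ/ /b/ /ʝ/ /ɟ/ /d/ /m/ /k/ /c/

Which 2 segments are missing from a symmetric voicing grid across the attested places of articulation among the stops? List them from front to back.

/p/, /t/

Voiceless: /c/ (palatal), /k/ (velar), /q/ (uvular).
Voiced: /b/ (bilabial), /d/ (alveolar), /ɟ/ (palatal), /ɡ/ (velar), /ɢ/ (uvular).
Gaps, from front to back: bilabial lacks voiceless (/p/); alveolar lacks voiceless (/t/).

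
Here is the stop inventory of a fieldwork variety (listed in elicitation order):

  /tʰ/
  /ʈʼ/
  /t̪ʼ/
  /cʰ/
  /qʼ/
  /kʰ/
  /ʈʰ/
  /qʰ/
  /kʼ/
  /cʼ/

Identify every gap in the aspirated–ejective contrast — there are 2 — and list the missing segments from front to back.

place of articulation  aspirated  ejective
dental            —         t̪ʼ     
alveolar          tʰ        —       
retroflex         ʈʰ        ʈʼ      
palatal           cʰ        cʼ      
velar             kʰ        kʼ      
uvular            qʰ        qʼ      
Gaps, from front to back: dental lacks aspirated (/t̪ʰ/); alveolar lacks ejective (/tʼ/).

/t̪ʰ/, /tʼ/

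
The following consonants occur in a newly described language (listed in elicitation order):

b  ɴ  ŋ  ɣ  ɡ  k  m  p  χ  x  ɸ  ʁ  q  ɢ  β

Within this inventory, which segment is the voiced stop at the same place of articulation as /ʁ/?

/ʁ/ is a voiced uvular fricative.
The voiced stop at the same place is a voiced uvular stop — in this inventory, /ɢ/.

/ɢ/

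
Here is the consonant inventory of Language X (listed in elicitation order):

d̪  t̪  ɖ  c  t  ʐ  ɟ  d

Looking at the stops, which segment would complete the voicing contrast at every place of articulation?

place of articulation  voiceless  voiced  
dental            t̪        d̪      
alveolar          t         d       
retroflex         —         ɖ       
palatal           c         ɟ       
The retroflex row has no voiceless member, so the gap is the voiceless retroflex stop /ʈ/.

/ʈ/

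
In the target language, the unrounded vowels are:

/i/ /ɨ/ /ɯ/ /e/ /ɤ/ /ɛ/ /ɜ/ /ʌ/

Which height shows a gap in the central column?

high-mid

height            front     central   back    
high              i         ɨ         ɯ       
high-mid          e         —         ɤ       
low-mid           ɛ         ɜ         ʌ       
Every height has a central member except high-mid, where /ɘ/ would be expected.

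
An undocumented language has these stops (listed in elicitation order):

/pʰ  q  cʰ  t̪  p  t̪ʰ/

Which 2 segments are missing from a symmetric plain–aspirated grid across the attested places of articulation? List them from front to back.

Plain: /p/ (bilabial), /t̪/ (dental), /q/ (uvular).
Aspirated: /pʰ/ (bilabial), /t̪ʰ/ (dental), /cʰ/ (palatal).
Gaps, from front to back: palatal lacks plain (/c/); uvular lacks aspirated (/qʰ/).

/c/, /qʰ/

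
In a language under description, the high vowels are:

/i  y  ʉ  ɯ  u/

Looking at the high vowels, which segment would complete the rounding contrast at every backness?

Unrounded: /i/ (front), /ɯ/ (back).
Rounded: /y/ (front), /ʉ/ (central), /u/ (back).
The central row has no unrounded member, so the gap is the central unrounded vowel /ɨ/.

/ɨ/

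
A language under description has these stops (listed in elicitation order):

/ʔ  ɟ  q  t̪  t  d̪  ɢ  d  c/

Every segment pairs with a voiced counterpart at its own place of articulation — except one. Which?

/ʔ/

Dental: /t̪/ ~ /d̪/
Alveolar: /t/ ~ /d/
Palatal: /c/ ~ /ɟ/
Uvular: /q/ ~ /ɢ/
Glottal: only /ʔ/ (voiceless); no voiced partner.
So /ʔ/ is the unpaired segment.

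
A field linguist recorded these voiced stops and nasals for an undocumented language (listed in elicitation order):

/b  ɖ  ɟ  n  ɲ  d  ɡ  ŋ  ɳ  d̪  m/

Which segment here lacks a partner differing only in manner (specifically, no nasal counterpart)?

/d̪/

Bilabial: /b/ ~ /m/
Alveolar: /d/ ~ /n/
Retroflex: /ɖ/ ~ /ɳ/
Palatal: /ɟ/ ~ /ɲ/
Velar: /ɡ/ ~ /ŋ/
Dental: only /d̪/ (oral stop); no nasal partner.
So /d̪/ is the unpaired segment.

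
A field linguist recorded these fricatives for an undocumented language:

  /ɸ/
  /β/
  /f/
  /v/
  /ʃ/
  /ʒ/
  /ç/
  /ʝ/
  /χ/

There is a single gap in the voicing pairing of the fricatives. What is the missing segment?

/ʁ/

bilabial: voiceless /ɸ/, voiced /β/.
labiodental: voiceless /f/, voiced /v/.
postalveolar: voiceless /ʃ/, voiced /ʒ/.
palatal: voiceless /ç/, voiced /ʝ/.
uvular: voiceless /χ/, voiced —.
The uvular row has no voiced member, so the gap is the voiced uvular fricative /ʁ/.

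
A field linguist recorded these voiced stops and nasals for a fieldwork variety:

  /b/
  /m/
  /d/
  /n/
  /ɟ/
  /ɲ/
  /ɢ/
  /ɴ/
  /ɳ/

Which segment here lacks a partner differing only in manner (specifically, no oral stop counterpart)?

/ɳ/

Bilabial: /b/ ~ /m/
Alveolar: /d/ ~ /n/
Palatal: /ɟ/ ~ /ɲ/
Uvular: /ɢ/ ~ /ɴ/
Retroflex: only /ɳ/ (nasal); no oral stop partner.
So /ɳ/ is the unpaired segment.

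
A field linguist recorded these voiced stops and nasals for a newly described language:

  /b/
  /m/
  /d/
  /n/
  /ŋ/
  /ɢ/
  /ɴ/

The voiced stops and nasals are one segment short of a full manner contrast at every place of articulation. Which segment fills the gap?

bilabial: oral stop /b/, nasal /m/.
alveolar: oral stop /d/, nasal /n/.
velar: oral stop —, nasal /ŋ/.
uvular: oral stop /ɢ/, nasal /ɴ/.
The velar row has no oral stop member, so the gap is the velar oral stop /ɡ/.

/ɡ/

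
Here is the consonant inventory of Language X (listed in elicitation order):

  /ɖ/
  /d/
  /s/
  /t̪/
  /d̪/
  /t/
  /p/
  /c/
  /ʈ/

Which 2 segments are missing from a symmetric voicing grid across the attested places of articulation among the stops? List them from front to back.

/b/, /ɟ/

bilabial: voiceless /p/, voiced —.
dental: voiceless /t̪/, voiced /d̪/.
alveolar: voiceless /t/, voiced /d/.
retroflex: voiceless /ʈ/, voiced /ɖ/.
palatal: voiceless /c/, voiced —.
Gaps, from front to back: bilabial lacks voiced (/b/); palatal lacks voiced (/ɟ/).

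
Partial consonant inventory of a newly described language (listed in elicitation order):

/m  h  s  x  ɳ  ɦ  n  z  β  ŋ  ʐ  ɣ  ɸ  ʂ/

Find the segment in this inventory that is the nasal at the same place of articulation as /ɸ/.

/m/

/ɸ/ is a voiceless bilabial fricative.
The nasal at the same place is a bilabial nasal — in this inventory, /m/.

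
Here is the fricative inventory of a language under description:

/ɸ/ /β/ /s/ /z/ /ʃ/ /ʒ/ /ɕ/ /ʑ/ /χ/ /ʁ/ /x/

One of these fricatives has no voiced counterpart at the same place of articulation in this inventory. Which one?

Bilabial: /ɸ/ ~ /β/
Alveolar: /s/ ~ /z/
Postalveolar: /ʃ/ ~ /ʒ/
Alveolo-palatal: /ɕ/ ~ /ʑ/
Uvular: /χ/ ~ /ʁ/
Velar: only /x/ (voiceless); no voiced partner.
So /x/ is the unpaired segment.

/x/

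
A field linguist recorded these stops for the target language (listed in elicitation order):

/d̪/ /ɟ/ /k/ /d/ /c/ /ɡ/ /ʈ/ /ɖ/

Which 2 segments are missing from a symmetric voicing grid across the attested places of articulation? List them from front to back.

/t̪/, /t/

place of articulation  voiceless  voiced  
dental            —         d̪      
alveolar          —         d       
retroflex         ʈ         ɖ       
palatal           c         ɟ       
velar             k         ɡ       
Gaps, from front to back: dental lacks voiceless (/t̪/); alveolar lacks voiceless (/t/).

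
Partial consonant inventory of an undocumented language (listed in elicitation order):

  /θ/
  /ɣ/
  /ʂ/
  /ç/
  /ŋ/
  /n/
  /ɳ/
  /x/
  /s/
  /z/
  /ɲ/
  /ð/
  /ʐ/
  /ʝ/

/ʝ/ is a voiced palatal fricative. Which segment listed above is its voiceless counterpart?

The voiceless counterpart is a voiceless palatal fricative — in this inventory, /ç/.

/ç/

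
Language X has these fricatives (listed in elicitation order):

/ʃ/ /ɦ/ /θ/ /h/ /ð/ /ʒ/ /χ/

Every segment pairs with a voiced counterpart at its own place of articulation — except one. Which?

Dental: /θ/ ~ /ð/
Postalveolar: /ʃ/ ~ /ʒ/
Glottal: /h/ ~ /ɦ/
Uvular: only /χ/ (voiceless); no voiced partner.
So /χ/ is the unpaired segment.

/χ/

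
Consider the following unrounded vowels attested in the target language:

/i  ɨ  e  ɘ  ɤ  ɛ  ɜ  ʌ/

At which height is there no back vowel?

height            front     central   back    
high              i         ɨ         —       
high-mid          e         ɘ         ɤ       
low-mid           ɛ         ɜ         ʌ       
Every height has a back member except high, where /ɯ/ would be expected.

high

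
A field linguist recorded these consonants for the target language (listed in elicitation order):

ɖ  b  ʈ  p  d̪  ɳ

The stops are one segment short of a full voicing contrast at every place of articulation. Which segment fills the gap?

bilabial: voiceless /p/, voiced /b/.
dental: voiceless —, voiced /d̪/.
retroflex: voiceless /ʈ/, voiced /ɖ/.
The dental row has no voiceless member, so the gap is the voiceless dental stop /t̪/.

/t̪/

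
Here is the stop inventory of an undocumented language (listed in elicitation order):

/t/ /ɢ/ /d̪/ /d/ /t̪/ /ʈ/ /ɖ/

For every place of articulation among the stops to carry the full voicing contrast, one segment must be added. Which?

place of articulation  voiceless  voiced  
dental            t̪        d̪      
alveolar          t         d       
retroflex         ʈ         ɖ       
uvular            —         ɢ       
The uvular row has no voiceless member, so the gap is the voiceless uvular stop /q/.

/q/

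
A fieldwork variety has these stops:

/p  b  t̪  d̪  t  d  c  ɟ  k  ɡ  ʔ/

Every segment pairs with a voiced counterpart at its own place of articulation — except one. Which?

/ʔ/

Bilabial: /p/ ~ /b/
Dental: /t̪/ ~ /d̪/
Alveolar: /t/ ~ /d/
Palatal: /c/ ~ /ɟ/
Velar: /k/ ~ /ɡ/
Glottal: only /ʔ/ (voiceless); no voiced partner.
So /ʔ/ is the unpaired segment.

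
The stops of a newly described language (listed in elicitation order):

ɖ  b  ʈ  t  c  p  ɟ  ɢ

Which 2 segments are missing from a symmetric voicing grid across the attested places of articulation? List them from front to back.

/d/, /q/

Voiceless: /p/ (bilabial), /t/ (alveolar), /ʈ/ (retroflex), /c/ (palatal).
Voiced: /b/ (bilabial), /ɖ/ (retroflex), /ɟ/ (palatal), /ɢ/ (uvular).
Gaps, from front to back: alveolar lacks voiced (/d/); uvular lacks voiceless (/q/).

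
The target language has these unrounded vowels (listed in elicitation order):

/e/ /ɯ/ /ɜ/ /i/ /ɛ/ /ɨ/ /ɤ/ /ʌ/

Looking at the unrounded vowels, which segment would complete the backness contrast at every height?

high: front /i/, central /ɨ/, back /ɯ/.
high-mid: front /e/, central —, back /ɤ/.
low-mid: front /ɛ/, central /ɜ/, back /ʌ/.
The high-mid row has no central member, so the gap is the high-mid central unrounded vowel /ɘ/.

/ɘ/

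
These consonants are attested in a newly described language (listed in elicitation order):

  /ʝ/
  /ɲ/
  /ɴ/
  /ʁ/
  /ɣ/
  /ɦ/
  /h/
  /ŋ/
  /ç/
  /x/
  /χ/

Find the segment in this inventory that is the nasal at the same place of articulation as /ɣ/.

/ŋ/

/ɣ/ is a voiced velar fricative.
The nasal at the same place is a velar nasal — in this inventory, /ŋ/.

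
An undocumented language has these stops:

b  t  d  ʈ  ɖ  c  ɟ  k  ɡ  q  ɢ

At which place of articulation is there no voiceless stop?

bilabial

place of articulation  voiceless  voiced  
bilabial          —         b       
alveolar          t         d       
retroflex         ʈ         ɖ       
palatal           c         ɟ       
velar             k         ɡ       
uvular            q         ɢ       
Every place of articulation has a voiceless member except bilabial, where /p/ would be expected.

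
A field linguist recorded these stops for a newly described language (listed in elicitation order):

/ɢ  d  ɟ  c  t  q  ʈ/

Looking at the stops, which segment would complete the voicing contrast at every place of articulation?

/ɖ/

alveolar: voiceless /t/, voiced /d/.
retroflex: voiceless /ʈ/, voiced —.
palatal: voiceless /c/, voiced /ɟ/.
uvular: voiceless /q/, voiced /ɢ/.
The retroflex row has no voiced member, so the gap is the voiced retroflex stop /ɖ/.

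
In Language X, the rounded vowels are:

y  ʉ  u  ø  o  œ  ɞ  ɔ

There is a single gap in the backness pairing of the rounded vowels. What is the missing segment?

height            front     central   back    
high              y         ʉ         u       
high-mid          ø         —         o       
low-mid           œ         ɞ         ɔ       
The high-mid row has no central member, so the gap is the high-mid central rounded vowel /ɵ/.

/ɵ/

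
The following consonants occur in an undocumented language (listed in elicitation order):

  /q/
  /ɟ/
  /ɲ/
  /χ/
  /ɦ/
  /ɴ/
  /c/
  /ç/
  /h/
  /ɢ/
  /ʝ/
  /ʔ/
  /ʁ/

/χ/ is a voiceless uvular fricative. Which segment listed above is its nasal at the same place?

The nasal at the same place is an uvular nasal — in this inventory, /ɴ/.

/ɴ/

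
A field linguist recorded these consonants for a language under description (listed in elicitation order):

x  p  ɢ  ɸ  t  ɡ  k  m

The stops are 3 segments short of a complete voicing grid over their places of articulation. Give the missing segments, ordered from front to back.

Voiceless: /p/ (bilabial), /t/ (alveolar), /k/ (velar).
Voiced: /ɡ/ (velar), /ɢ/ (uvular).
Gaps, from front to back: bilabial lacks voiced (/b/); alveolar lacks voiced (/d/); uvular lacks voiceless (/q/).

/b/, /d/, /q/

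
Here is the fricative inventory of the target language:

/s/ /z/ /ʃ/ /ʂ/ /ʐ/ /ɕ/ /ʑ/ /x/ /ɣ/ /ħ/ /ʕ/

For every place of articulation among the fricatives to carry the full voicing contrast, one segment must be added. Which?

/ʒ/

Voiceless: /s/ (alveolar), /ʃ/ (postalveolar), /ʂ/ (retroflex), /ɕ/ (alveolo-palatal), /x/ (velar), /ħ/ (pharyngeal).
Voiced: /z/ (alveolar), /ʐ/ (retroflex), /ʑ/ (alveolo-palatal), /ɣ/ (velar), /ʕ/ (pharyngeal).
The postalveolar row has no voiced member, so the gap is the voiced postalveolar fricative /ʒ/.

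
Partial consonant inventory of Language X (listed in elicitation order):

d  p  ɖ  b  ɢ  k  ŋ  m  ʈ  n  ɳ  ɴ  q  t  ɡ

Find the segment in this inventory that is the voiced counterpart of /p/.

/b/

/p/ is a voiceless bilabial stop.
The voiced counterpart is a voiced bilabial stop — in this inventory, /b/.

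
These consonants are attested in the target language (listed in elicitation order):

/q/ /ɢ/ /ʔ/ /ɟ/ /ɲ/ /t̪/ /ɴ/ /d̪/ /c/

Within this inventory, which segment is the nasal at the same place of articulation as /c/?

/ɲ/

/c/ is a voiceless palatal stop.
The nasal at the same place is a palatal nasal — in this inventory, /ɲ/.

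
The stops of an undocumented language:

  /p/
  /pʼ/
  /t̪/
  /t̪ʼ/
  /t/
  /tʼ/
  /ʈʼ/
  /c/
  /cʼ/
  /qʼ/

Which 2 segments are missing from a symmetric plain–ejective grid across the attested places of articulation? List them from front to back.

/ʈ/, /q/

bilabial: plain /p/, ejective /pʼ/.
dental: plain /t̪/, ejective /t̪ʼ/.
alveolar: plain /t/, ejective /tʼ/.
retroflex: plain —, ejective /ʈʼ/.
palatal: plain /c/, ejective /cʼ/.
uvular: plain —, ejective /qʼ/.
Gaps, from front to back: retroflex lacks plain (/ʈ/); uvular lacks plain (/q/).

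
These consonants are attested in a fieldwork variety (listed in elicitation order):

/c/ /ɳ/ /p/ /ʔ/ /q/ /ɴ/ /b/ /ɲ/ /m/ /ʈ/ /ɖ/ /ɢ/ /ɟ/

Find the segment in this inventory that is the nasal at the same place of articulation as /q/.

/ɴ/

/q/ is a voiceless uvular stop.
The nasal at the same place is an uvular nasal — in this inventory, /ɴ/.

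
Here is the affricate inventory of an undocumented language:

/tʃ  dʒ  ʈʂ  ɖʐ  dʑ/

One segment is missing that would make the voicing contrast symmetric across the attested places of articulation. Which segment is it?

place of articulation  voiceless  voiced  
postalveolar      tʃ        dʒ      
retroflex         ʈʂ        ɖʐ      
alveolo-palatal   —         dʑ      
The alveolo-palatal row has no voiceless member, so the gap is the voiceless alveolo-palatal affricate /tɕ/.

/tɕ/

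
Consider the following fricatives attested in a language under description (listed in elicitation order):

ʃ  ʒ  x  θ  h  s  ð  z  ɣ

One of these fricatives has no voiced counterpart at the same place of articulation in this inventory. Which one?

/h/

Dental: /θ/ ~ /ð/
Alveolar: /s/ ~ /z/
Postalveolar: /ʃ/ ~ /ʒ/
Velar: /x/ ~ /ɣ/
Glottal: only /h/ (voiceless); no voiced partner.
So /h/ is the unpaired segment.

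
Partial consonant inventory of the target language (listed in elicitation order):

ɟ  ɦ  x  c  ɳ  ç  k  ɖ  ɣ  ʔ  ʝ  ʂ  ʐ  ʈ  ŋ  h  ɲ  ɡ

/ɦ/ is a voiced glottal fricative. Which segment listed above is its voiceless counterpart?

/h/

The voiceless counterpart is a voiceless glottal fricative — in this inventory, /h/.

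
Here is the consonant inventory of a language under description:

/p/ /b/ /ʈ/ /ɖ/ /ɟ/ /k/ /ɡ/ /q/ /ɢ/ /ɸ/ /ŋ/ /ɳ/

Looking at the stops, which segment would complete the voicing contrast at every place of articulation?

/c/

Voiceless: /p/ (bilabial), /ʈ/ (retroflex), /k/ (velar), /q/ (uvular).
Voiced: /b/ (bilabial), /ɖ/ (retroflex), /ɟ/ (palatal), /ɡ/ (velar), /ɢ/ (uvular).
The palatal row has no voiceless member, so the gap is the voiceless palatal stop /c/.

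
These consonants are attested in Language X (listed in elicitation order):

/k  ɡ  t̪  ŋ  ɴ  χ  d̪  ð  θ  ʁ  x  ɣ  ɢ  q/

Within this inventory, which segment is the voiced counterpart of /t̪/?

/d̪/

/t̪/ is a voiceless dental stop.
The voiced counterpart is a voiced dental stop — in this inventory, /d̪/.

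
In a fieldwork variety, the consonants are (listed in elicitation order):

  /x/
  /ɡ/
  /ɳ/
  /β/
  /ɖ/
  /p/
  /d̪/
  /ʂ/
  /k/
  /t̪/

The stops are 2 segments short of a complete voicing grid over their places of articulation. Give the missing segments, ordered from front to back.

/b/, /ʈ/

Voiceless: /p/ (bilabial), /t̪/ (dental), /k/ (velar).
Voiced: /d̪/ (dental), /ɖ/ (retroflex), /ɡ/ (velar).
Gaps, from front to back: bilabial lacks voiced (/b/); retroflex lacks voiceless (/ʈ/).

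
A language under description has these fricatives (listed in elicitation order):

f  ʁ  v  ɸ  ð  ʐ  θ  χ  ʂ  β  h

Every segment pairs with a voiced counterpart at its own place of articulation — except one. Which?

Bilabial: /ɸ/ ~ /β/
Labiodental: /f/ ~ /v/
Dental: /θ/ ~ /ð/
Retroflex: /ʂ/ ~ /ʐ/
Uvular: /χ/ ~ /ʁ/
Glottal: only /h/ (voiceless); no voiced partner.
So /h/ is the unpaired segment.

/h/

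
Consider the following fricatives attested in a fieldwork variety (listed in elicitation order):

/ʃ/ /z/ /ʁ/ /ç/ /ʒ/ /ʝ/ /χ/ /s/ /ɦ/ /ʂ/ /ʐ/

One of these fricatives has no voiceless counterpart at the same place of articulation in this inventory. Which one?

/ɦ/

Alveolar: /s/ ~ /z/
Postalveolar: /ʃ/ ~ /ʒ/
Retroflex: /ʂ/ ~ /ʐ/
Palatal: /ç/ ~ /ʝ/
Uvular: /χ/ ~ /ʁ/
Glottal: only /ɦ/ (voiced); no voiceless partner.
So /ɦ/ is the unpaired segment.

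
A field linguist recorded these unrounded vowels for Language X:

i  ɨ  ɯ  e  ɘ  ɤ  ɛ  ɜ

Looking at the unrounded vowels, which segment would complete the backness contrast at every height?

Front: /i/ (high), /e/ (high-mid), /ɛ/ (low-mid).
Central: /ɨ/ (high), /ɘ/ (high-mid), /ɜ/ (low-mid).
Back: /ɯ/ (high), /ɤ/ (high-mid).
The low-mid row has no back member, so the gap is the low-mid back unrounded vowel /ʌ/.

/ʌ/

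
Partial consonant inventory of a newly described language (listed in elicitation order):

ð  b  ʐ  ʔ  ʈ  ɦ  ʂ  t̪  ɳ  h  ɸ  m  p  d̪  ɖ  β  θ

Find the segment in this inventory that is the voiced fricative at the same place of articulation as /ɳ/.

/ʐ/

/ɳ/ is a retroflex nasal.
The voiced fricative at the same place is a voiced retroflex fricative — in this inventory, /ʐ/.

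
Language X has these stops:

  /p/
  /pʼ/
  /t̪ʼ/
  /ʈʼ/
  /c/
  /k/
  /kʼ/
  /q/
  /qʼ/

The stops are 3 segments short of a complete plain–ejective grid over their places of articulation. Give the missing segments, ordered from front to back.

/t̪/, /ʈ/, /cʼ/

Plain: /p/ (bilabial), /c/ (palatal), /k/ (velar), /q/ (uvular).
Ejective: /pʼ/ (bilabial), /t̪ʼ/ (dental), /ʈʼ/ (retroflex), /kʼ/ (velar), /qʼ/ (uvular).
Gaps, from front to back: dental lacks plain (/t̪/); retroflex lacks plain (/ʈ/); palatal lacks ejective (/cʼ/).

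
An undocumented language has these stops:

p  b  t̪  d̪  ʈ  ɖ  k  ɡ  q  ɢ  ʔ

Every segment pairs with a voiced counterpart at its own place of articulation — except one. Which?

Bilabial: /p/ ~ /b/
Dental: /t̪/ ~ /d̪/
Retroflex: /ʈ/ ~ /ɖ/
Velar: /k/ ~ /ɡ/
Uvular: /q/ ~ /ɢ/
Glottal: only /ʔ/ (voiceless); no voiced partner.
So /ʔ/ is the unpaired segment.

/ʔ/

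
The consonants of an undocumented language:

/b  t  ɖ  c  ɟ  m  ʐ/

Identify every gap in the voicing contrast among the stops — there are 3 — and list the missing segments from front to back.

Voiceless: /t/ (alveolar), /c/ (palatal).
Voiced: /b/ (bilabial), /ɖ/ (retroflex), /ɟ/ (palatal).
Gaps, from front to back: bilabial lacks voiceless (/p/); alveolar lacks voiced (/d/); retroflex lacks voiceless (/ʈ/).

/p/, /d/, /ʈ/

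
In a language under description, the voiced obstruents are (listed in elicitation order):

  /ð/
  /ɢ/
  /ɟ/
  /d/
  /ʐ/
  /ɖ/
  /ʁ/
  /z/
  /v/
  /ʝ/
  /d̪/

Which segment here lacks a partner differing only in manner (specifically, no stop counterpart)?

Dental: /d̪/ ~ /ð/
Alveolar: /d/ ~ /z/
Retroflex: /ɖ/ ~ /ʐ/
Palatal: /ɟ/ ~ /ʝ/
Uvular: /ɢ/ ~ /ʁ/
Labiodental: only /v/ (fricative); no stop partner.
So /v/ is the unpaired segment.

/v/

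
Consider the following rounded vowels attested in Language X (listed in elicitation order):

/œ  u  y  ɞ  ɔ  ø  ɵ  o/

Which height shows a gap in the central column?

high

height            front     central   back    
high              y         —         u       
high-mid          ø         ɵ         o       
low-mid           œ         ɞ         ɔ       
Every height has a central member except high, where /ʉ/ would be expected.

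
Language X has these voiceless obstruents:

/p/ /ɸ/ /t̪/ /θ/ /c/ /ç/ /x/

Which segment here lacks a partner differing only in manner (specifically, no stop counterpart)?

/x/

Bilabial: /p/ ~ /ɸ/
Dental: /t̪/ ~ /θ/
Palatal: /c/ ~ /ç/
Velar: only /x/ (fricative); no stop partner.
So /x/ is the unpaired segment.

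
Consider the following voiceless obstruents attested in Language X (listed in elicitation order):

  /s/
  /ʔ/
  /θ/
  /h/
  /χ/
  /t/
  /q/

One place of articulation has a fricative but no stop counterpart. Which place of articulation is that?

dental

dental: stop —, fricative /θ/.
alveolar: stop /t/, fricative /s/.
uvular: stop /q/, fricative /χ/.
glottal: stop /ʔ/, fricative /h/.
Every place of articulation has a stop member except dental, where /t̪/ would be expected.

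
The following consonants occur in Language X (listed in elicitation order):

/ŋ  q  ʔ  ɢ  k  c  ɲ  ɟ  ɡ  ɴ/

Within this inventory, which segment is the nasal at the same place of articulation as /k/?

/k/ is a voiceless velar stop.
The nasal at the same place is a velar nasal — in this inventory, /ŋ/.

/ŋ/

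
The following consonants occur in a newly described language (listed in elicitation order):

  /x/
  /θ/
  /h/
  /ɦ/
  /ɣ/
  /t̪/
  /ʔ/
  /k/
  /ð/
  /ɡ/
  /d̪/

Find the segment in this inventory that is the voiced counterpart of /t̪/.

/t̪/ is a voiceless dental stop.
The voiced counterpart is a voiced dental stop — in this inventory, /d̪/.

/d̪/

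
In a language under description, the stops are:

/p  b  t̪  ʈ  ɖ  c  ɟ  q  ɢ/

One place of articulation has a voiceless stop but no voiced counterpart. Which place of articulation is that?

Voiceless: /p/ (bilabial), /t̪/ (dental), /ʈ/ (retroflex), /c/ (palatal), /q/ (uvular).
Voiced: /b/ (bilabial), /ɖ/ (retroflex), /ɟ/ (palatal), /ɢ/ (uvular).
Every place of articulation has a voiced member except dental, where /d̪/ would be expected.

dental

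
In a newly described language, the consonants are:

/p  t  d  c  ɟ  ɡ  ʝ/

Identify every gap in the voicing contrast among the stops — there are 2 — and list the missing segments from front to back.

/b/, /k/

place of articulation  voiceless  voiced  
bilabial          p         —       
alveolar          t         d       
palatal           c         ɟ       
velar             —         ɡ       
Gaps, from front to back: bilabial lacks voiced (/b/); velar lacks voiceless (/k/).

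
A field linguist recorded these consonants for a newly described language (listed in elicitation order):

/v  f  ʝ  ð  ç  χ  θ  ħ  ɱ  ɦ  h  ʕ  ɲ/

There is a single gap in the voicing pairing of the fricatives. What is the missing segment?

place of articulation  voiceless  voiced  
labiodental       f         v       
dental            θ         ð       
palatal           ç         ʝ       
uvular            χ         —       
pharyngeal        ħ         ʕ       
glottal           h         ɦ       
The uvular row has no voiced member, so the gap is the voiced uvular fricative /ʁ/.

/ʁ/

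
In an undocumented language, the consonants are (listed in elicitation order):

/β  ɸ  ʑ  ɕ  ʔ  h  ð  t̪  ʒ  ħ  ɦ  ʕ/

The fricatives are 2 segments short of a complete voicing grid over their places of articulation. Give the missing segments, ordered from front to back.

place of articulation  voiceless  voiced  
bilabial          ɸ         β       
dental            —         ð       
postalveolar      —         ʒ       
alveolo-palatal   ɕ         ʑ       
pharyngeal        ħ         ʕ       
glottal           h         ɦ       
Gaps, from front to back: dental lacks voiceless (/θ/); postalveolar lacks voiceless (/ʃ/).

/θ/, /ʃ/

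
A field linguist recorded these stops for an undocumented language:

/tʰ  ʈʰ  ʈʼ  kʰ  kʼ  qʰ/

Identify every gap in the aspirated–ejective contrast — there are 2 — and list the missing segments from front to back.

/tʼ/, /qʼ/

place of articulation  aspirated  ejective
alveolar          tʰ        —       
retroflex         ʈʰ        ʈʼ      
velar             kʰ        kʼ      
uvular            qʰ        —       
Gaps, from front to back: alveolar lacks ejective (/tʼ/); uvular lacks ejective (/qʼ/).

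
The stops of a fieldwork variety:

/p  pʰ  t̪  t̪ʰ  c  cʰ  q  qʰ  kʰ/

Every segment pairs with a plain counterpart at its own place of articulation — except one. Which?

/kʰ/

Bilabial: /p/ ~ /pʰ/
Dental: /t̪/ ~ /t̪ʰ/
Palatal: /c/ ~ /cʰ/
Uvular: /q/ ~ /qʰ/
Velar: only /kʰ/ (aspirated); no plain partner.
So /kʰ/ is the unpaired segment.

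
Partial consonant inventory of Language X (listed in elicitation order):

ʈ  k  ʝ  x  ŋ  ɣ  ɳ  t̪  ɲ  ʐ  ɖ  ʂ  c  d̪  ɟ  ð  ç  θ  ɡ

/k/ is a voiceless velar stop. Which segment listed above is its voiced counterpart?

The voiced counterpart is a voiced velar stop — in this inventory, /ɡ/.

/ɡ/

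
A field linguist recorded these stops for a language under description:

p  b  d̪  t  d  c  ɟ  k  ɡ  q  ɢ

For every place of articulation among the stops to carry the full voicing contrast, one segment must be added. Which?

/t̪/

Voiceless: /p/ (bilabial), /t/ (alveolar), /c/ (palatal), /k/ (velar), /q/ (uvular).
Voiced: /b/ (bilabial), /d̪/ (dental), /d/ (alveolar), /ɟ/ (palatal), /ɡ/ (velar), /ɢ/ (uvular).
The dental row has no voiceless member, so the gap is the voiceless dental stop /t̪/.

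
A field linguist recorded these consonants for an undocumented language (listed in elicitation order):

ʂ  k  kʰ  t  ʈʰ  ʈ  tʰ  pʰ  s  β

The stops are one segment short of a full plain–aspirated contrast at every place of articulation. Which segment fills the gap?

Plain: /t/ (alveolar), /ʈ/ (retroflex), /k/ (velar).
Aspirated: /pʰ/ (bilabial), /tʰ/ (alveolar), /ʈʰ/ (retroflex), /kʰ/ (velar).
The bilabial row has no plain member, so the gap is the plain bilabial stop /p/.

/p/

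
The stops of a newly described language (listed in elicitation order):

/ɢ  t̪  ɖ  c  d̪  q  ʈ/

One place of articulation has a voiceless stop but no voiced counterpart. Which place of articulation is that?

place of articulation  voiceless  voiced  
dental            t̪        d̪      
retroflex         ʈ         ɖ       
palatal           c         —       
uvular            q         ɢ       
Every place of articulation has a voiced member except palatal, where /ɟ/ would be expected.

palatal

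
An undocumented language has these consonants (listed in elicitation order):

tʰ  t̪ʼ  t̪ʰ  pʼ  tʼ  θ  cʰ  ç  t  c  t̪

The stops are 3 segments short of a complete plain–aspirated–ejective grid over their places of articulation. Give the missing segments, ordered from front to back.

/p/, /pʰ/, /cʼ/

Plain: /t̪/ (dental), /t/ (alveolar), /c/ (palatal).
Aspirated: /t̪ʰ/ (dental), /tʰ/ (alveolar), /cʰ/ (palatal).
Ejective: /pʼ/ (bilabial), /t̪ʼ/ (dental), /tʼ/ (alveolar).
Gaps, from front to back: bilabial lacks plain (/p/); bilabial lacks aspirated (/pʰ/); palatal lacks ejective (/cʼ/).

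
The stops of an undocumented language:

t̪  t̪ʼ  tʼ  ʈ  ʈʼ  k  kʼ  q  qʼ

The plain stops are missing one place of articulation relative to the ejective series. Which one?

alveolar

dental: plain /t̪/, ejective /t̪ʼ/.
alveolar: plain —, ejective /tʼ/.
retroflex: plain /ʈ/, ejective /ʈʼ/.
velar: plain /k/, ejective /kʼ/.
uvular: plain /q/, ejective /qʼ/.
Every place of articulation has a plain member except alveolar, where /t/ would be expected.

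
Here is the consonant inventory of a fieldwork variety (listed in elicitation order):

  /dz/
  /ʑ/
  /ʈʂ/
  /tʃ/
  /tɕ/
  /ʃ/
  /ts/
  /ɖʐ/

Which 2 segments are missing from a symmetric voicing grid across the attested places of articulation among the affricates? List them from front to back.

/dʒ/, /dʑ/

alveolar: voiceless /ts/, voiced /dz/.
postalveolar: voiceless /tʃ/, voiced —.
retroflex: voiceless /ʈʂ/, voiced /ɖʐ/.
alveolo-palatal: voiceless /tɕ/, voiced —.
Gaps, from front to back: postalveolar lacks voiced (/dʒ/); alveolo-palatal lacks voiced (/dʑ/).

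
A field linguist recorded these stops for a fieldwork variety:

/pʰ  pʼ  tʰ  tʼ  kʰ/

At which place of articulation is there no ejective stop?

Aspirated: /pʰ/ (bilabial), /tʰ/ (alveolar), /kʰ/ (velar).
Ejective: /pʼ/ (bilabial), /tʼ/ (alveolar).
Every place of articulation has an ejective member except velar, where /kʼ/ would be expected.

velar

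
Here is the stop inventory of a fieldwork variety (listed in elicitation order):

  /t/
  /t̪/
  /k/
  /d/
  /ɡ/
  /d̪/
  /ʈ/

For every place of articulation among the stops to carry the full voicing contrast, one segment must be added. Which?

/ɖ/

Voiceless: /t̪/ (dental), /t/ (alveolar), /ʈ/ (retroflex), /k/ (velar).
Voiced: /d̪/ (dental), /d/ (alveolar), /ɡ/ (velar).
The retroflex row has no voiced member, so the gap is the voiced retroflex stop /ɖ/.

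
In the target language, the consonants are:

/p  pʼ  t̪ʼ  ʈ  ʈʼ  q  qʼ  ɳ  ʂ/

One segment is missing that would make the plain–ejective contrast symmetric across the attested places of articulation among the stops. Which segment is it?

bilabial: plain /p/, ejective /pʼ/.
dental: plain —, ejective /t̪ʼ/.
retroflex: plain /ʈ/, ejective /ʈʼ/.
uvular: plain /q/, ejective /qʼ/.
The dental row has no plain member, so the gap is the plain dental stop /t̪/.

/t̪/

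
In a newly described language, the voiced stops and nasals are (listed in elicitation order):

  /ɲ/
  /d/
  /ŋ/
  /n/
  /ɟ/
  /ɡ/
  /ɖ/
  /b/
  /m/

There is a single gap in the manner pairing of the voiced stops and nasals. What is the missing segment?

place of articulation  oral stop  nasal   
bilabial          b         m       
alveolar          d         n       
retroflex         ɖ         —       
palatal           ɟ         ɲ       
velar             ɡ         ŋ       
The retroflex row has no nasal member, so the gap is the retroflex nasal /ɳ/.

/ɳ/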